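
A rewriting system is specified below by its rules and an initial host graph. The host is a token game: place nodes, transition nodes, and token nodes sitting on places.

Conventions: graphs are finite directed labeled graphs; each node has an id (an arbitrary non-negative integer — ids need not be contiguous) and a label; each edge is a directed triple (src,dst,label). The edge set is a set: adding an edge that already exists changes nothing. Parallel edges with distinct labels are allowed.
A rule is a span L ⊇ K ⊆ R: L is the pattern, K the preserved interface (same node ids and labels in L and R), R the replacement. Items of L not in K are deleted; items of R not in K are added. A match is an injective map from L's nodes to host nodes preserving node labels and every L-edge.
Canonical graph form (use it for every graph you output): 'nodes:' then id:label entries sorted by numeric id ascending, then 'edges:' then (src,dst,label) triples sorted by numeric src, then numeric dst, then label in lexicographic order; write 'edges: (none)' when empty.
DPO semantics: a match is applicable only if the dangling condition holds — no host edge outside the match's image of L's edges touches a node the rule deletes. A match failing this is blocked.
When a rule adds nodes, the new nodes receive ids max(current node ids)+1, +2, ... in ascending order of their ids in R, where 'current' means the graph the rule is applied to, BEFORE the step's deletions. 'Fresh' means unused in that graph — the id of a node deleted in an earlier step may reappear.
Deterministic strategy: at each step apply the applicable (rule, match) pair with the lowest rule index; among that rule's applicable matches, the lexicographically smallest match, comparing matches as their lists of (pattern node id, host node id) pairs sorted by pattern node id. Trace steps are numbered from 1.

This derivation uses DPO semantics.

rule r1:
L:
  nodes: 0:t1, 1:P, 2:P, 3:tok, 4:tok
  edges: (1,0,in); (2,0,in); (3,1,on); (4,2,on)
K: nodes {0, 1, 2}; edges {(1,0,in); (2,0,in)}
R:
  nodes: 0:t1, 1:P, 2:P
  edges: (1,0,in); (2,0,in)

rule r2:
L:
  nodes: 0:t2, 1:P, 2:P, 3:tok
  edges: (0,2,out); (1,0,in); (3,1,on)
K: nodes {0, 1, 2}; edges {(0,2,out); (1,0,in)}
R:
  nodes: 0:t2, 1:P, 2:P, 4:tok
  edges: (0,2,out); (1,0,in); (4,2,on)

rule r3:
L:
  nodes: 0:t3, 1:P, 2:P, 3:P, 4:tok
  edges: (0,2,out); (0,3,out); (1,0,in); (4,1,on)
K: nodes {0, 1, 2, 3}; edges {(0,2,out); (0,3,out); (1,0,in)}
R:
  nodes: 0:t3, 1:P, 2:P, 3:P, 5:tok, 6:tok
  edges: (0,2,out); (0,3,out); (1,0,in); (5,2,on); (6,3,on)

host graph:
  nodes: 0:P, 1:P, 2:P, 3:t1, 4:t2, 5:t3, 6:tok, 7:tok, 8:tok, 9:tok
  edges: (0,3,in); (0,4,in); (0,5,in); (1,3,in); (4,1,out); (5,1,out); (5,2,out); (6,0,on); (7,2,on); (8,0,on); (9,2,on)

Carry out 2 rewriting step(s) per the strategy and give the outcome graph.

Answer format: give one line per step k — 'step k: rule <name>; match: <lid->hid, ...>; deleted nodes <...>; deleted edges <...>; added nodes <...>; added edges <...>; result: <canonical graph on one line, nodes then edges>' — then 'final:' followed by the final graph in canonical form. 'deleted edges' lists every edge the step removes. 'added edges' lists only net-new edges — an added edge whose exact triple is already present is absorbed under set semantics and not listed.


step 1: rule r2; match: 0->4, 1->0, 2->1, 3->6; deleted nodes 6; deleted edges (6,0,on); added nodes 10; added edges (10,1,on); result: nodes: 0:P, 1:P, 2:P, 3:t1, 4:t2, 5:t3, 7:tok, 8:tok, 9:tok, 10:tok edges: (0,3,in); (0,4,in); (0,5,in); (1,3,in); (4,1,out); (5,1,out); (5,2,out); (7,2,on); (8,0,on); (9,2,on); (10,1,on)
step 2: rule r1; match: 0->3, 1->0, 2->1, 3->8, 4->10; deleted nodes 8, 10; deleted edges (8,0,on); (10,1,on); added nodes (none); added edges (none); result: nodes: 0:P, 1:P, 2:P, 3:t1, 4:t2, 5:t3, 7:tok, 9:tok edges: (0,3,in); (0,4,in); (0,5,in); (1,3,in); (4,1,out); (5,1,out); (5,2,out); (7,2,on); (9,2,on)
final:
nodes: 0:P, 1:P, 2:P, 3:t1, 4:t2, 5:t3, 7:tok, 9:tok
edges: (0,3,in); (0,4,in); (0,5,in); (1,3,in); (4,1,out); (5,1,out); (5,2,out); (7,2,on); (9,2,on)


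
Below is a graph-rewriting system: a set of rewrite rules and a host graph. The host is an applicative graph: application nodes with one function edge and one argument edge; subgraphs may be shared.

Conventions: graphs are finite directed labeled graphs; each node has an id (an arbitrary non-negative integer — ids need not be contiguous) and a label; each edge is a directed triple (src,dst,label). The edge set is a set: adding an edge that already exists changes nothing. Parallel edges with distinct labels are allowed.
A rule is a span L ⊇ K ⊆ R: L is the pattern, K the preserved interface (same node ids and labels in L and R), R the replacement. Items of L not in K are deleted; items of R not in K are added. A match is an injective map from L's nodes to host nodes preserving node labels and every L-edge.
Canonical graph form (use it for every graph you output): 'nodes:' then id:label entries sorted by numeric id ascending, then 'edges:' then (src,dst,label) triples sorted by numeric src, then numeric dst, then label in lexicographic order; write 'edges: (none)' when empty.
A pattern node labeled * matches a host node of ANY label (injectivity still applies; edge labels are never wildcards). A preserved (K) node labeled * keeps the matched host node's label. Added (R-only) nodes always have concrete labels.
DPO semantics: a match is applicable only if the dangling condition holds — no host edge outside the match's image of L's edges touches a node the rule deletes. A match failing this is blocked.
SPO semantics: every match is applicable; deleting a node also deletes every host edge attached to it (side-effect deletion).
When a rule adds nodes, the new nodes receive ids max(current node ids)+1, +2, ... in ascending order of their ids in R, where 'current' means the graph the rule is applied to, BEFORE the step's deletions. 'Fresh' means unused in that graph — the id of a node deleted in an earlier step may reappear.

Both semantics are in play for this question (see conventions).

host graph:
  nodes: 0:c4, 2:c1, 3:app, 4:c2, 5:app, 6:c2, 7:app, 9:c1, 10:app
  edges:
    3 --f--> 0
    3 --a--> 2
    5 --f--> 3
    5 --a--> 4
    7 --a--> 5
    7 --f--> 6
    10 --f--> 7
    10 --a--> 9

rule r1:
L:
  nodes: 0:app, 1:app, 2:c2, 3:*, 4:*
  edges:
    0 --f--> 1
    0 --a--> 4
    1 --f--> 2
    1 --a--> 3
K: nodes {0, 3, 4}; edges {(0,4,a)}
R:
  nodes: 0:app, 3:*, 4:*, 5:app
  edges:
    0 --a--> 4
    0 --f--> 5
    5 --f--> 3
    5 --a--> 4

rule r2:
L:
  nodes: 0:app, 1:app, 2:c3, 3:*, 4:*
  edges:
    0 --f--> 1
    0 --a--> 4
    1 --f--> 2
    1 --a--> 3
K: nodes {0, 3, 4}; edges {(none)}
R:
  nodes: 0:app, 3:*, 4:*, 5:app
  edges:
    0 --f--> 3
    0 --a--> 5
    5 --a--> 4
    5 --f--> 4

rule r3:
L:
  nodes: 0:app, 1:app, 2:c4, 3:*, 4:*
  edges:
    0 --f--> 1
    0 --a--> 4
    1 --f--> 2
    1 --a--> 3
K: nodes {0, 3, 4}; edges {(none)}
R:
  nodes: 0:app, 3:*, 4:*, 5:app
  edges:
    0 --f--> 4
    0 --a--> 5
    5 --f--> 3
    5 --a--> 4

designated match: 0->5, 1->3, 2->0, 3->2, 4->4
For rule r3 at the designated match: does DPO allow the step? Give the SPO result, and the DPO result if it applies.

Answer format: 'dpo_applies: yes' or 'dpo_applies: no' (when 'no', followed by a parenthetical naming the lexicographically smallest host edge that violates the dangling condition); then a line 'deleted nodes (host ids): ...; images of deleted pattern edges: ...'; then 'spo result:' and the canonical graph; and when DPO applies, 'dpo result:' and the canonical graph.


dpo_applies: yes
deleted nodes (host ids): 0, 3; images of deleted pattern edges: (3,0,f); (3,2,a); (5,3,f); (5,4,a)
spo result:
nodes: 2:c1, 4:c2, 5:app, 6:c2, 7:app, 9:c1, 10:app, 11:app
edges: (5,4,f); (5,11,a); (7,5,a); (7,6,f); (10,7,f); (10,9,a); (11,2,f); (11,4,a)
dpo result:
nodes: 2:c1, 4:c2, 5:app, 6:c2, 7:app, 9:c1, 10:app, 11:app
edges: (5,4,f); (5,11,a); (7,5,a); (7,6,f); (10,7,f); (10,9,a); (11,2,f); (11,4,a)


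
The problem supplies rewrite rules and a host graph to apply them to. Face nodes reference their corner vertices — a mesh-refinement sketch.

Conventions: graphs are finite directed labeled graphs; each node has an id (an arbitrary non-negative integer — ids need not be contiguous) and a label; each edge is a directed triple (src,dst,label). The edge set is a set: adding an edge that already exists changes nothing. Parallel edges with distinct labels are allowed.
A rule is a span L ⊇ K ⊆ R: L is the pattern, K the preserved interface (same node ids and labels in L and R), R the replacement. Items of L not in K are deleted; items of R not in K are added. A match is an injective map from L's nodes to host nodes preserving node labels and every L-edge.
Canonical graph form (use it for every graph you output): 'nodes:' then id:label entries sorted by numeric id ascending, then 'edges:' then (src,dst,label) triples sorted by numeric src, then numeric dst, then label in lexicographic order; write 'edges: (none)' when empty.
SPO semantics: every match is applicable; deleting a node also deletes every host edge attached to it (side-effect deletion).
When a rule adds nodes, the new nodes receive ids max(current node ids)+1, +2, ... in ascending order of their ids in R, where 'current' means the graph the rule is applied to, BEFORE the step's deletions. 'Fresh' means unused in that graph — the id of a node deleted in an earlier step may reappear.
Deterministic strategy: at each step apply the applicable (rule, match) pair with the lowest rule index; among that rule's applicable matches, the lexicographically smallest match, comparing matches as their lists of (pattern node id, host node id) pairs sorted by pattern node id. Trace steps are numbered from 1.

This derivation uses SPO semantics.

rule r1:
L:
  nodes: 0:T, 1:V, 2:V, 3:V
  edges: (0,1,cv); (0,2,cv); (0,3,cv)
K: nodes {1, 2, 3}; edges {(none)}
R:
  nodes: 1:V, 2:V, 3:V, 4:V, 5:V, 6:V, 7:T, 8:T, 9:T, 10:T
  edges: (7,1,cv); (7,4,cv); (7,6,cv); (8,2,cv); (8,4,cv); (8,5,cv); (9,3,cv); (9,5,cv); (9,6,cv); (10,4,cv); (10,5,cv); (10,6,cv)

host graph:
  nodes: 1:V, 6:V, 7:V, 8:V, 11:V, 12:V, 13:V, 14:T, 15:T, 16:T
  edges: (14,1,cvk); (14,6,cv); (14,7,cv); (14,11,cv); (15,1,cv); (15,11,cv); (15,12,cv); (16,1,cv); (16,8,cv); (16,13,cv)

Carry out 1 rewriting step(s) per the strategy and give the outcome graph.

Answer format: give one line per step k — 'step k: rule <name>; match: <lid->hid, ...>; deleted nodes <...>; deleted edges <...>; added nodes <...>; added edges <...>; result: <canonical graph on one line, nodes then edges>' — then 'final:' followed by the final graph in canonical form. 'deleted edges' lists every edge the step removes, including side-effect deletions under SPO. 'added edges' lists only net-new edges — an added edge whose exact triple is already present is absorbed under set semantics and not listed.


step 1: rule r1; match: 0->14, 1->6, 2->7, 3->11; deleted nodes 14; deleted edges (14,1,cvk); (14,6,cv); (14,7,cv); (14,11,cv); added nodes 17, 18, 19, 20, 21, 22, 23; added edges (20,6,cv); (20,17,cv); (20,19,cv); (21,7,cv); (21,17,cv); (21,18,cv); (22,11,cv); (22,18,cv); (22,19,cv); (23,17,cv); (23,18,cv); (23,19,cv); result: nodes: 1:V, 6:V, 7:V, 8:V, 11:V, 12:V, 13:V, 15:T, 16:T, 17:V, 18:V, 19:V, 20:T, 21:T, 22:T, 23:T edges: (15,1,cv); (15,11,cv); (15,12,cv); (16,1,cv); (16,8,cv); (16,13,cv); (20,6,cv); (20,17,cv); (20,19,cv); (21,7,cv); (21,17,cv); (21,18,cv); (22,11,cv); (22,18,cv); (22,19,cv); (23,17,cv); (23,18,cv); (23,19,cv)
final:
nodes: 1:V, 6:V, 7:V, 8:V, 11:V, 12:V, 13:V, 15:T, 16:T, 17:V, 18:V, 19:V, 20:T, 21:T, 22:T, 23:T
edges: (15,1,cv); (15,11,cv); (15,12,cv); (16,1,cv); (16,8,cv); (16,13,cv); (20,6,cv); (20,17,cv); (20,19,cv); (21,7,cv); (21,17,cv); (21,18,cv); (22,11,cv); (22,18,cv); (22,19,cv); (23,17,cv); (23,18,cv); (23,19,cv)


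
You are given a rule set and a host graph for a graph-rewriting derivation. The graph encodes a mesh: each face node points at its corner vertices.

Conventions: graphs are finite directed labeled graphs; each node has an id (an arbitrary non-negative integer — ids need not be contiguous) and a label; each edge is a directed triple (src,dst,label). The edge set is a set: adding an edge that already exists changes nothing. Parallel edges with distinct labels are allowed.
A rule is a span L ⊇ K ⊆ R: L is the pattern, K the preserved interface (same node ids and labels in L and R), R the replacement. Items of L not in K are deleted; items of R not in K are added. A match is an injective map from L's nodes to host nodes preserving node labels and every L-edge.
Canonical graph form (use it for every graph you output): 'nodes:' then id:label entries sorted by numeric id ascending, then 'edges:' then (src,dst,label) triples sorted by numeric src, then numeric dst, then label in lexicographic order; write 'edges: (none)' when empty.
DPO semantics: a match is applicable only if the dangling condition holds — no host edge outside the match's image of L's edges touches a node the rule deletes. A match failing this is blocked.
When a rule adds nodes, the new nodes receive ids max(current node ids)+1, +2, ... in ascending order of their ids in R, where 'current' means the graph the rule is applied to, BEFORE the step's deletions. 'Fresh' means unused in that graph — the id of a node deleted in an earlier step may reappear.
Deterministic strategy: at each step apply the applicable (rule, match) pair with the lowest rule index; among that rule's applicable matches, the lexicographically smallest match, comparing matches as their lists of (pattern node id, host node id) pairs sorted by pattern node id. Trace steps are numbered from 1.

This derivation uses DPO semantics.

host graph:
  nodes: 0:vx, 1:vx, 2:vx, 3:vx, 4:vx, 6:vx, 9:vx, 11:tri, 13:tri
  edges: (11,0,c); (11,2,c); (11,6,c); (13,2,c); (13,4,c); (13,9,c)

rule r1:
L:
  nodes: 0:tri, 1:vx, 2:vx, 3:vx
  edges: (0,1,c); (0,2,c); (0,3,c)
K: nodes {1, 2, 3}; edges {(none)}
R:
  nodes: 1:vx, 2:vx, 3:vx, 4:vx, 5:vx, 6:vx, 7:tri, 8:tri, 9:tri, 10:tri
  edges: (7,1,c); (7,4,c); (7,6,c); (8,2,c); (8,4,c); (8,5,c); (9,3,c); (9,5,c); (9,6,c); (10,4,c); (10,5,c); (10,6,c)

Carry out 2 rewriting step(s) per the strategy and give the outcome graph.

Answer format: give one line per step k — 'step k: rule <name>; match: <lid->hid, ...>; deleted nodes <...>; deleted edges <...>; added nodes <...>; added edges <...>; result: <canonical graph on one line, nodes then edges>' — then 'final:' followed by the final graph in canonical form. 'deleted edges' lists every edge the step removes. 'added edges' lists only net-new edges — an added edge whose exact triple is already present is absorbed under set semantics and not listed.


step 1: rule r1; match: 0->11, 1->0, 2->2, 3->6; deleted nodes 11; deleted edges (11,0,c); (11,2,c); (11,6,c); added nodes 14, 15, 16, 17, 18, 19, 20; added edges (17,0,c); (17,14,c); (17,16,c); (18,2,c); (18,14,c); (18,15,c); (19,6,c); (19,15,c); (19,16,c); (20,14,c); (20,15,c); (20,16,c); result: nodes: 0:vx, 1:vx, 2:vx, 3:vx, 4:vx, 6:vx, 9:vx, 13:tri, 14:vx, 15:vx, 16:vx, 17:tri, 18:tri, 19:tri, 20:tri edges: (13,2,c); (13,4,c); (13,9,c); (17,0,c); (17,14,c); (17,16,c); (18,2,c); (18,14,c); (18,15,c); (19,6,c); (19,15,c); (19,16,c); (20,14,c); (20,15,c); (20,16,c)
step 2: rule r1; match: 0->13, 1->2, 2->4, 3->9; deleted nodes 13; deleted edges (13,2,c); (13,4,c); (13,9,c); added nodes 21, 22, 23, 24, 25, 26, 27; added edges (24,2,c); (24,21,c); (24,23,c); (25,4,c); (25,21,c); (25,22,c); (26,9,c); (26,22,c); (26,23,c); (27,21,c); (27,22,c); (27,23,c); result: nodes: 0:vx, 1:vx, 2:vx, 3:vx, 4:vx, 6:vx, 9:vx, 14:vx, 15:vx, 16:vx, 17:tri, 18:tri, 19:tri, 20:tri, 21:vx, 22:vx, 23:vx, 24:tri, 25:tri, 26:tri, 27:tri edges: (17,0,c); (17,14,c); (17,16,c); (18,2,c); (18,14,c); (18,15,c); (19,6,c); (19,15,c); (19,16,c); (20,14,c); (20,15,c); (20,16,c); (24,2,c); (24,21,c); (24,23,c); (25,4,c); (25,21,c); (25,22,c); (26,9,c); (26,22,c); (26,23,c); (27,21,c); (27,22,c); (27,23,c)
final:
nodes: 0:vx, 1:vx, 2:vx, 3:vx, 4:vx, 6:vx, 9:vx, 14:vx, 15:vx, 16:vx, 17:tri, 18:tri, 19:tri, 20:tri, 21:vx, 22:vx, 23:vx, 24:tri, 25:tri, 26:tri, 27:tri
edges: (17,0,c); (17,14,c); (17,16,c); (18,2,c); (18,14,c); (18,15,c); (19,6,c); (19,15,c); (19,16,c); (20,14,c); (20,15,c); (20,16,c); (24,2,c); (24,21,c); (24,23,c); (25,4,c); (25,21,c); (25,22,c); (26,9,c); (26,22,c); (26,23,c); (27,21,c); (27,22,c); (27,23,c)


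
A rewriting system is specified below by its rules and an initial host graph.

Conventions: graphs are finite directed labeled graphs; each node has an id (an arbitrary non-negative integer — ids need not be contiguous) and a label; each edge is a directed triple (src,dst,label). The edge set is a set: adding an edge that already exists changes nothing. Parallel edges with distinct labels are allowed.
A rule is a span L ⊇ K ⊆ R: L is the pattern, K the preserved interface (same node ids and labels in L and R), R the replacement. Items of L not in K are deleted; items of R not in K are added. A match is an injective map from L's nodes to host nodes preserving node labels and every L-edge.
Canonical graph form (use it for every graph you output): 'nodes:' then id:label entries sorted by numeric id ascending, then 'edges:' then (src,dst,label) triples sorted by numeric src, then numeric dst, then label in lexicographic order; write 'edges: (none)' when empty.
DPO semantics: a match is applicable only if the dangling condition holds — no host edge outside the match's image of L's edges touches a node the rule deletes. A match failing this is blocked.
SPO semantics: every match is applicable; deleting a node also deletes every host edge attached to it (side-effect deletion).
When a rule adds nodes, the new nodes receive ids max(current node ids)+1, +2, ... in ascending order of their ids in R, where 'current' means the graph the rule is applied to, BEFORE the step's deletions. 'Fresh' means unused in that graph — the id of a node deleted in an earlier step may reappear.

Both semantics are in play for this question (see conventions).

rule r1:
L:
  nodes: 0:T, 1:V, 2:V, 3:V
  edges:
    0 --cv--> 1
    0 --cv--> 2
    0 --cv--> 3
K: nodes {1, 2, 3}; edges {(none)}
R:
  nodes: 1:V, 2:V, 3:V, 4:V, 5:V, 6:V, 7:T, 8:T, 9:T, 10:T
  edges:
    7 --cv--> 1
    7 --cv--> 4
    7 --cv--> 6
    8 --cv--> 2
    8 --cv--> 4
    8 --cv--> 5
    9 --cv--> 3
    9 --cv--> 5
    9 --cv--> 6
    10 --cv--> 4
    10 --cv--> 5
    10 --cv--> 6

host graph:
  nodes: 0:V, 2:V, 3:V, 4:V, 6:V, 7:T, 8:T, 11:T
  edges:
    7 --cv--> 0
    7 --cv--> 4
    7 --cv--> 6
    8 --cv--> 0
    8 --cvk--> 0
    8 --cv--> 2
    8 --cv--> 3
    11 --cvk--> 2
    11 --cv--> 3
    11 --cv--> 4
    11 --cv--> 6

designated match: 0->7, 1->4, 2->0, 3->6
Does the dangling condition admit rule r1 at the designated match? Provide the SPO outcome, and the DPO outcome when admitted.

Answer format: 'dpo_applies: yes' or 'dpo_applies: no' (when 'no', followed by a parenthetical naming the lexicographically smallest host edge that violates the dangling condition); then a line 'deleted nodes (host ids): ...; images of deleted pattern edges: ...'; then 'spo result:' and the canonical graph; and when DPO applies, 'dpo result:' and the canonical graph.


dpo_applies: yes
deleted nodes (host ids): 7; images of deleted pattern edges: (7,0,cv); (7,4,cv); (7,6,cv)
spo result:
nodes: 0:V, 2:V, 3:V, 4:V, 6:V, 8:T, 11:T, 12:V, 13:V, 14:V, 15:T, 16:T, 17:T, 18:T
edges: (8,0,cv); (8,0,cvk); (8,2,cv); (8,3,cv); (11,2,cvk); (11,3,cv); (11,4,cv); (11,6,cv); (15,4,cv); (15,12,cv); (15,14,cv); (16,0,cv); (16,12,cv); (16,13,cv); (17,6,cv); (17,13,cv); (17,14,cv); (18,12,cv); (18,13,cv); (18,14,cv)
dpo result:
nodes: 0:V, 2:V, 3:V, 4:V, 6:V, 8:T, 11:T, 12:V, 13:V, 14:V, 15:T, 16:T, 17:T, 18:T
edges: (8,0,cv); (8,0,cvk); (8,2,cv); (8,3,cv); (11,2,cvk); (11,3,cv); (11,4,cv); (11,6,cv); (15,4,cv); (15,12,cv); (15,14,cv); (16,0,cv); (16,12,cv); (16,13,cv); (17,6,cv); (17,13,cv); (17,14,cv); (18,12,cv); (18,13,cv); (18,14,cv)


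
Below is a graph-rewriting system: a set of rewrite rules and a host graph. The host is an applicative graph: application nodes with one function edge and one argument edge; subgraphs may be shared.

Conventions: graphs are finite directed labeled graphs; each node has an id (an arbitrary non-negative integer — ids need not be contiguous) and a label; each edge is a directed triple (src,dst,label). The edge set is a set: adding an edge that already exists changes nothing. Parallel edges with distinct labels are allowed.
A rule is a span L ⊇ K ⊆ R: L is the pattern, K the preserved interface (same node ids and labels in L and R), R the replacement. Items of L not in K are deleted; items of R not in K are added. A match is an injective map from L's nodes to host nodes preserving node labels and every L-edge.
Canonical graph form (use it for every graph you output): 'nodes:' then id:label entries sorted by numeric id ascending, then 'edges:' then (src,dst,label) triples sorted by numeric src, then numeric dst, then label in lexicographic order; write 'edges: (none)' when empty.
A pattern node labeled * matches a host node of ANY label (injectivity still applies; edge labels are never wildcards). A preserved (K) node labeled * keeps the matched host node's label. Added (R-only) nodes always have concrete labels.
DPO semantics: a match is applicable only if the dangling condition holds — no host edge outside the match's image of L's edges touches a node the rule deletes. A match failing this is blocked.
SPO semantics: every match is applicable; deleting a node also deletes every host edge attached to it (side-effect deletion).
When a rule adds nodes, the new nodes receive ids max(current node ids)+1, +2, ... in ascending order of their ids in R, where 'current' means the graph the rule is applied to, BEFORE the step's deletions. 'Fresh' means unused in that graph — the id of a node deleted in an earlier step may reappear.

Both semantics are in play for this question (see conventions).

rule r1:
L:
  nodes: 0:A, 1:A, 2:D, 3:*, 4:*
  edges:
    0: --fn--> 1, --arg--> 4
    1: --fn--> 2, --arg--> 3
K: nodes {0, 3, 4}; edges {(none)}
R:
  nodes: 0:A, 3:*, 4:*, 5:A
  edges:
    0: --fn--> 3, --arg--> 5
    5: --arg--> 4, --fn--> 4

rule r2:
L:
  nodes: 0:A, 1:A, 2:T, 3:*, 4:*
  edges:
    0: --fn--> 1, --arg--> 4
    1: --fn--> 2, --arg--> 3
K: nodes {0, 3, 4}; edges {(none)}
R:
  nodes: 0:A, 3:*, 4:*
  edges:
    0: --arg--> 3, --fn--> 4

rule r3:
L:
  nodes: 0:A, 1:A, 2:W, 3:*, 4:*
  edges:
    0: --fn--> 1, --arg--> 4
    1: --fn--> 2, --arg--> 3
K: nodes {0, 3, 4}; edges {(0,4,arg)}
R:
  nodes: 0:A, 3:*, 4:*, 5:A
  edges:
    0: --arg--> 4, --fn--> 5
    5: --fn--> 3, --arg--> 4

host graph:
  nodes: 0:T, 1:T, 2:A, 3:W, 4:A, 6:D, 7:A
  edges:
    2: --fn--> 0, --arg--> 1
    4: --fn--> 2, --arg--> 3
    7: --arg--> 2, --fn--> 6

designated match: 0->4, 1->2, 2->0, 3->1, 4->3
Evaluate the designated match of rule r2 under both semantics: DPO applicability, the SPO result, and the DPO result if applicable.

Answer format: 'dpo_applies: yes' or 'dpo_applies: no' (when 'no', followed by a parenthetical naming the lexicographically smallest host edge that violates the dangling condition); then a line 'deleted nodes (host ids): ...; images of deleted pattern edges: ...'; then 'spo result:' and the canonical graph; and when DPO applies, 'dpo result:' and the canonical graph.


dpo_applies: no
(the rule deletes node 2, which keeps host edge (7,2,arg) outside the match image — the dangling condition fails, DPO blocks; SPO proceeds and side-deletes such edges)
deleted nodes (host ids): 0, 2; images of deleted pattern edges: (2,0,fn); (2,1,arg); (4,2,fn); (4,3,arg)
spo result:
nodes: 1:T, 3:W, 4:A, 6:D, 7:A
edges: (4,1,arg); (4,3,fn); (7,6,fn)


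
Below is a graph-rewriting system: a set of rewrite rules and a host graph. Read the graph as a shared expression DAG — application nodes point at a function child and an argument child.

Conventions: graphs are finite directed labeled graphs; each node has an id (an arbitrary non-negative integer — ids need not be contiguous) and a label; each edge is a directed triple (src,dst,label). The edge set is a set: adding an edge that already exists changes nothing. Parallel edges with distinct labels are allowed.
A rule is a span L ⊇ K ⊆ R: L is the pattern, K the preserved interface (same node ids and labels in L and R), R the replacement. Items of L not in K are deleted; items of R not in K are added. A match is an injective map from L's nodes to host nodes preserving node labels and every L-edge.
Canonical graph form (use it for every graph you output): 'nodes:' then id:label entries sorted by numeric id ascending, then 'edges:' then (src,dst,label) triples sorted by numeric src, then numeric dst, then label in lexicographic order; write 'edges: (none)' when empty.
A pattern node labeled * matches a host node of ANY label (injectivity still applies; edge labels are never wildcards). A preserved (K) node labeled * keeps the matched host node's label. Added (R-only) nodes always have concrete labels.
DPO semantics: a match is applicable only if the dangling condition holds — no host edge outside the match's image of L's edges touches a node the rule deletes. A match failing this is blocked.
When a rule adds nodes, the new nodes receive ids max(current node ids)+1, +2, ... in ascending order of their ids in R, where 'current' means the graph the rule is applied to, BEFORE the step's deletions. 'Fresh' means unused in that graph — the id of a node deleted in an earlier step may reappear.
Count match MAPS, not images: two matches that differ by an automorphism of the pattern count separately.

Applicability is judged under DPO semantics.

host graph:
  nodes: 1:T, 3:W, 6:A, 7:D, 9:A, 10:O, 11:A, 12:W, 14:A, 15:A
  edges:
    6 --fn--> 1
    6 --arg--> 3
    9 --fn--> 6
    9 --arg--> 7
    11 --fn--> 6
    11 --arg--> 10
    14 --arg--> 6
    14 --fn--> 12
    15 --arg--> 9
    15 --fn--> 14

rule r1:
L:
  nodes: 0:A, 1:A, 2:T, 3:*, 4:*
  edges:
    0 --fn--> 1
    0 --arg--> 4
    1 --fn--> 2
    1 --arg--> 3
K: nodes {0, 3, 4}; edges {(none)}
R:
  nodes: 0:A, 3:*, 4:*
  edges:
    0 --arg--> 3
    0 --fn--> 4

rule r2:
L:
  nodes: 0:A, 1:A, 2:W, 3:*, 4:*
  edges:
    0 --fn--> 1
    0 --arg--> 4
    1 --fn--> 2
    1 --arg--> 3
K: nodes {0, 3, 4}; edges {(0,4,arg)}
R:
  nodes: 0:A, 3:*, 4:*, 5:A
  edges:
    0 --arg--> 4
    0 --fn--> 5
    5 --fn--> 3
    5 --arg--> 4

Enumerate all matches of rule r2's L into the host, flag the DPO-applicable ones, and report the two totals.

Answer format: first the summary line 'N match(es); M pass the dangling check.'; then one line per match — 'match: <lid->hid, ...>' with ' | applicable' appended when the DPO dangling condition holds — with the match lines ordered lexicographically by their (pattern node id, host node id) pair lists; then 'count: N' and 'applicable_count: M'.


1 match(es); 1 pass the dangling check.
match: 0->15, 1->14, 2->12, 3->6, 4->9 | applicable
count: 1
applicable_count: 1


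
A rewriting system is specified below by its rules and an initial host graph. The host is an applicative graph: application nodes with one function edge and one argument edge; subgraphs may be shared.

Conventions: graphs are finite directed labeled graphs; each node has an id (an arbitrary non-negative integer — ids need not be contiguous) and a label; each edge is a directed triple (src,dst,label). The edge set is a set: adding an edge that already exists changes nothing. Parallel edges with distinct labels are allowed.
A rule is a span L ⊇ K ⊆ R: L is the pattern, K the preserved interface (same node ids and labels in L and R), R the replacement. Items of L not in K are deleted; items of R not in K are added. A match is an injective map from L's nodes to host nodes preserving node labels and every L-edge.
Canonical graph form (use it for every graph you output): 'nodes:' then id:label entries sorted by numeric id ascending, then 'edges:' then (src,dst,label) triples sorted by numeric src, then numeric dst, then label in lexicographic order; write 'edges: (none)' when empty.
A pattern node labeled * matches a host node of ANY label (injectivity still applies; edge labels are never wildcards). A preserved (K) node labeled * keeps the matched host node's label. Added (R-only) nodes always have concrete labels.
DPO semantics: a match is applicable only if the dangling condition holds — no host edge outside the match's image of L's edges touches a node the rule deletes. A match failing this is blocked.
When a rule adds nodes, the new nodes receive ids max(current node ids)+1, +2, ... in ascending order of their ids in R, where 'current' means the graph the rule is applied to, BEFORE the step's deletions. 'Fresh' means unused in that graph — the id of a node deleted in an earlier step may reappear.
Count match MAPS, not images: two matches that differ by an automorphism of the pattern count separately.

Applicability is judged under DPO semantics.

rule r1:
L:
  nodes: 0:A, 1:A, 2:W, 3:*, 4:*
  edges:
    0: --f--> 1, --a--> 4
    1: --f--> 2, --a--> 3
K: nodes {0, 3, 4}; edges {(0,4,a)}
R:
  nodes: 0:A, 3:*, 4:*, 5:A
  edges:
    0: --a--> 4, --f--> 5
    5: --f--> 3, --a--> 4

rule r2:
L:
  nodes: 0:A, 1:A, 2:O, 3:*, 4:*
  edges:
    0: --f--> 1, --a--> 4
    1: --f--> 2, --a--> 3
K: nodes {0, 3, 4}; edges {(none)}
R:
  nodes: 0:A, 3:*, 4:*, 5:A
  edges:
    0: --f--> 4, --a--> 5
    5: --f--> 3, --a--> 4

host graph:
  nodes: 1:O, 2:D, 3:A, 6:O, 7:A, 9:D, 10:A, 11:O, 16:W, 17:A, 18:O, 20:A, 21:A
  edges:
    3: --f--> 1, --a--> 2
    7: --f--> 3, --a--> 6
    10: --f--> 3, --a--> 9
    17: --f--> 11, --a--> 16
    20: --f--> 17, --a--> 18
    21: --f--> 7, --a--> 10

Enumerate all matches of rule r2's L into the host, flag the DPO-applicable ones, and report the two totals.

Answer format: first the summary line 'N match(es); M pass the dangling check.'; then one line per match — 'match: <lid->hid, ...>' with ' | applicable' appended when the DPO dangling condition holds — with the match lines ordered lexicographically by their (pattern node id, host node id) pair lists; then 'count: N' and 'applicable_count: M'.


3 match(es); 1 pass the dangling check.
match: 0->7, 1->3, 2->1, 3->2, 4->6
match: 0->10, 1->3, 2->1, 3->2, 4->9
match: 0->20, 1->17, 2->11, 3->16, 4->18 | applicable
count: 3
applicable_count: 1


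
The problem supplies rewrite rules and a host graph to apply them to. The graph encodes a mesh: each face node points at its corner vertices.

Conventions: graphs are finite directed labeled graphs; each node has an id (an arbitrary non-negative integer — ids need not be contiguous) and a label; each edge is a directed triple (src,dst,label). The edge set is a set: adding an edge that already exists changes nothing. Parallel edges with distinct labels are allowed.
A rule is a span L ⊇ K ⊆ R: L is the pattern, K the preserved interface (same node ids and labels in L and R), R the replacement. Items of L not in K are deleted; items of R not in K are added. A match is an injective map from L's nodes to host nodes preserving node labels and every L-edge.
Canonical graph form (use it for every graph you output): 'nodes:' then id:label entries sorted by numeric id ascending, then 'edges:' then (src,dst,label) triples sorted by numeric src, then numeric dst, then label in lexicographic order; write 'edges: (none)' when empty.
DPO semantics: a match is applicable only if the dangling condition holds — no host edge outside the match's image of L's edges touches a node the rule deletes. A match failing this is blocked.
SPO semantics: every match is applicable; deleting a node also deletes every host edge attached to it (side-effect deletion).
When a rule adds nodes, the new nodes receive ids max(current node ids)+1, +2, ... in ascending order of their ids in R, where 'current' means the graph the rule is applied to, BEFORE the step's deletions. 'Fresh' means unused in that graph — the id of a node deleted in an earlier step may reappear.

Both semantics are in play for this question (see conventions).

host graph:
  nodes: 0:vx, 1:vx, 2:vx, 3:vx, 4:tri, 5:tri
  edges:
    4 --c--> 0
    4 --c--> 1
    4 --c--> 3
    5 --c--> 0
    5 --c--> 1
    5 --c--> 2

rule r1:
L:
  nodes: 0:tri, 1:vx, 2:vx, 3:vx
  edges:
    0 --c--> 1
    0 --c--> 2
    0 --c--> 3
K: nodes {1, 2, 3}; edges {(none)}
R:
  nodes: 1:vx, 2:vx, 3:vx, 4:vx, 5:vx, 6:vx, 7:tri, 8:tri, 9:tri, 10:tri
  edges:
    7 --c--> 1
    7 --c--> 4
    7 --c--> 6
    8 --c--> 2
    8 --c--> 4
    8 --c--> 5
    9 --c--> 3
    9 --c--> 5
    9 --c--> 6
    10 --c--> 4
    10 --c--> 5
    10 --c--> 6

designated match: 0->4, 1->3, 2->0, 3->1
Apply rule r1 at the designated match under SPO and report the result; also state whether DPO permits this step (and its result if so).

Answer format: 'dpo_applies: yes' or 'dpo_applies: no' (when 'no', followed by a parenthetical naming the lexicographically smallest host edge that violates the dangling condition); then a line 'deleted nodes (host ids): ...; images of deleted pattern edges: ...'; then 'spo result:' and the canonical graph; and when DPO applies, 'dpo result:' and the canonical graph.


dpo_applies: yes
deleted nodes (host ids): 4; images of deleted pattern edges: (4,0,c); (4,1,c); (4,3,c)
spo result:
nodes: 0:vx, 1:vx, 2:vx, 3:vx, 5:tri, 6:vx, 7:vx, 8:vx, 9:tri, 10:tri, 11:tri, 12:tri
edges: (5,0,c); (5,1,c); (5,2,c); (9,3,c); (9,6,c); (9,8,c); (10,0,c); (10,6,c); (10,7,c); (11,1,c); (11,7,c); (11,8,c); (12,6,c); (12,7,c); (12,8,c)
dpo result:
nodes: 0:vx, 1:vx, 2:vx, 3:vx, 5:tri, 6:vx, 7:vx, 8:vx, 9:tri, 10:tri, 11:tri, 12:tri
edges: (5,0,c); (5,1,c); (5,2,c); (9,3,c); (9,6,c); (9,8,c); (10,0,c); (10,6,c); (10,7,c); (11,1,c); (11,7,c); (11,8,c); (12,6,c); (12,7,c); (12,8,c)


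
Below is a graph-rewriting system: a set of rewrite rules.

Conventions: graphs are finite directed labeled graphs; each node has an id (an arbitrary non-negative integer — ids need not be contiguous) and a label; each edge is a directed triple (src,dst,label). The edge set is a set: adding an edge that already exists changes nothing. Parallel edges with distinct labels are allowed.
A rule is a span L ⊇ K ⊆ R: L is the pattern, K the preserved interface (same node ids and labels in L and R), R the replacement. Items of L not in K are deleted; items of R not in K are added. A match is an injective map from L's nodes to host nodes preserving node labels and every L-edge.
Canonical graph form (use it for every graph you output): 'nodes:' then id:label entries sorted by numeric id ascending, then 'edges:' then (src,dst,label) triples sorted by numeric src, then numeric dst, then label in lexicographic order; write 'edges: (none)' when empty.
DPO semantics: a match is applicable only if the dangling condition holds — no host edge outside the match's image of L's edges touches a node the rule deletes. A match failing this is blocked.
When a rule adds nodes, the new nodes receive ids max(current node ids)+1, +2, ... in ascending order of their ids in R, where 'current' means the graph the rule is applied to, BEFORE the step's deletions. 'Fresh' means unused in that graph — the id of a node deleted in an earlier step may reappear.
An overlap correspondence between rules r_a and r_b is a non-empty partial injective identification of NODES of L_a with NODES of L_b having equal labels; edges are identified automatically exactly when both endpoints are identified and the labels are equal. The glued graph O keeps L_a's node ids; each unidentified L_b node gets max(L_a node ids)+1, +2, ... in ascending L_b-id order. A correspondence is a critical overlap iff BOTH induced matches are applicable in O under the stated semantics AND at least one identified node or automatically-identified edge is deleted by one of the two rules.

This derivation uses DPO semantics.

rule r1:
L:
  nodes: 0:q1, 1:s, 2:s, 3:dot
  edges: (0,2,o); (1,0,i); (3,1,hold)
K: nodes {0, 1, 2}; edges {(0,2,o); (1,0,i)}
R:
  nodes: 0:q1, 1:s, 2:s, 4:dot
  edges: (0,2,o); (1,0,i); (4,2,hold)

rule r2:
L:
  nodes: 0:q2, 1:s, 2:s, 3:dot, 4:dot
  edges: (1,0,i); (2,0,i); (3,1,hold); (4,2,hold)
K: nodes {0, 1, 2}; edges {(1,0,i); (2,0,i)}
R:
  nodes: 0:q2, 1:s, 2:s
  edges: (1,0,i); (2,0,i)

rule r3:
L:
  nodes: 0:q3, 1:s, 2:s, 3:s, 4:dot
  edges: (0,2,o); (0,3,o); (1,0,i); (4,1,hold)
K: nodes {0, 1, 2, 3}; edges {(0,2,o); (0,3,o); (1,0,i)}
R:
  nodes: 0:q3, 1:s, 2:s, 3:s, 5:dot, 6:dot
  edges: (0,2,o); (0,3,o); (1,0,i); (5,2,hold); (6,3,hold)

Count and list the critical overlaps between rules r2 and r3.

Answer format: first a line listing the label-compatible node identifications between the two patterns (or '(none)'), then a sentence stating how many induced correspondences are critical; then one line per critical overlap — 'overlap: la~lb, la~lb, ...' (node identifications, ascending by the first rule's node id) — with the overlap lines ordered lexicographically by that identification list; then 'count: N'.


label-compatible node identifications between L(r2) and L(r3): 1~1, 1~2, 1~3, 2~1, 2~2, 2~3, 3~4, 4~4
6 of the induced correspondences are critical overlaps of r2 and r3.
overlap: 1~1, 2~2, 3~4
overlap: 1~1, 2~3, 3~4
overlap: 1~1, 3~4
overlap: 1~2, 2~1, 4~4
overlap: 1~3, 2~1, 4~4
overlap: 2~1, 4~4
count: 6


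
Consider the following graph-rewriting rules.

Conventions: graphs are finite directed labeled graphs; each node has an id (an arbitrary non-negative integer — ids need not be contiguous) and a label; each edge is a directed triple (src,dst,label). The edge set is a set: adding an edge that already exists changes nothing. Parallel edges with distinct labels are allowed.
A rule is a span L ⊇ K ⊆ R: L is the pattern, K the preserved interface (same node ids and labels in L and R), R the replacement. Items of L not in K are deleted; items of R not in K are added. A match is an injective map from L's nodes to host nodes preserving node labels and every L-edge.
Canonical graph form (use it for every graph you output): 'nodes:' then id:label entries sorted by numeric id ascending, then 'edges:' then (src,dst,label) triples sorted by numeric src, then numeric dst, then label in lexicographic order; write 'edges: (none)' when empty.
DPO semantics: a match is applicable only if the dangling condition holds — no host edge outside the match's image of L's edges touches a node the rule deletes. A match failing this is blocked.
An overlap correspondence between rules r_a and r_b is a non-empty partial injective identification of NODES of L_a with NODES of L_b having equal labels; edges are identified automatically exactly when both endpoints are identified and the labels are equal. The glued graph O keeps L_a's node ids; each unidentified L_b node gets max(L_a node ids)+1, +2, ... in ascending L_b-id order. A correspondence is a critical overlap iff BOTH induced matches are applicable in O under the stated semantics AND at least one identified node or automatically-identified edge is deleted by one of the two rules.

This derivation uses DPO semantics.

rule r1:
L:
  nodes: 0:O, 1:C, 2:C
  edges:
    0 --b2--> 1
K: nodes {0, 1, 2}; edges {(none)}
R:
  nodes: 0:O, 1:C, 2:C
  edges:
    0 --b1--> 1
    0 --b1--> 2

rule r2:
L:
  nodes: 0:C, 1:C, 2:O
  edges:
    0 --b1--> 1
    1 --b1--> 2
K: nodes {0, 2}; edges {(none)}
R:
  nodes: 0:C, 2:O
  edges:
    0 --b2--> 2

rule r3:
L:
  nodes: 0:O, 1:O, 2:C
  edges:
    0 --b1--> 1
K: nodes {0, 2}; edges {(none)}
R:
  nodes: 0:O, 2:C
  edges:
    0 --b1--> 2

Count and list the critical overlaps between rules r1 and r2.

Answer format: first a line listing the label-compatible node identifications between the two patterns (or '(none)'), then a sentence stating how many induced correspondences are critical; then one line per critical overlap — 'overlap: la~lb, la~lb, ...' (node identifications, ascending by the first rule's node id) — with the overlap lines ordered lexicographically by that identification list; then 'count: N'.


label-compatible node identifications between L(r1) and L(r2): 0~2, 1~0, 1~1, 2~0, 2~1
4 of the induced correspondences are critical overlaps of r1 and r2.
overlap: 0~2, 1~0, 2~1
overlap: 0~2, 2~1
overlap: 1~0, 2~1
overlap: 2~1
count: 4


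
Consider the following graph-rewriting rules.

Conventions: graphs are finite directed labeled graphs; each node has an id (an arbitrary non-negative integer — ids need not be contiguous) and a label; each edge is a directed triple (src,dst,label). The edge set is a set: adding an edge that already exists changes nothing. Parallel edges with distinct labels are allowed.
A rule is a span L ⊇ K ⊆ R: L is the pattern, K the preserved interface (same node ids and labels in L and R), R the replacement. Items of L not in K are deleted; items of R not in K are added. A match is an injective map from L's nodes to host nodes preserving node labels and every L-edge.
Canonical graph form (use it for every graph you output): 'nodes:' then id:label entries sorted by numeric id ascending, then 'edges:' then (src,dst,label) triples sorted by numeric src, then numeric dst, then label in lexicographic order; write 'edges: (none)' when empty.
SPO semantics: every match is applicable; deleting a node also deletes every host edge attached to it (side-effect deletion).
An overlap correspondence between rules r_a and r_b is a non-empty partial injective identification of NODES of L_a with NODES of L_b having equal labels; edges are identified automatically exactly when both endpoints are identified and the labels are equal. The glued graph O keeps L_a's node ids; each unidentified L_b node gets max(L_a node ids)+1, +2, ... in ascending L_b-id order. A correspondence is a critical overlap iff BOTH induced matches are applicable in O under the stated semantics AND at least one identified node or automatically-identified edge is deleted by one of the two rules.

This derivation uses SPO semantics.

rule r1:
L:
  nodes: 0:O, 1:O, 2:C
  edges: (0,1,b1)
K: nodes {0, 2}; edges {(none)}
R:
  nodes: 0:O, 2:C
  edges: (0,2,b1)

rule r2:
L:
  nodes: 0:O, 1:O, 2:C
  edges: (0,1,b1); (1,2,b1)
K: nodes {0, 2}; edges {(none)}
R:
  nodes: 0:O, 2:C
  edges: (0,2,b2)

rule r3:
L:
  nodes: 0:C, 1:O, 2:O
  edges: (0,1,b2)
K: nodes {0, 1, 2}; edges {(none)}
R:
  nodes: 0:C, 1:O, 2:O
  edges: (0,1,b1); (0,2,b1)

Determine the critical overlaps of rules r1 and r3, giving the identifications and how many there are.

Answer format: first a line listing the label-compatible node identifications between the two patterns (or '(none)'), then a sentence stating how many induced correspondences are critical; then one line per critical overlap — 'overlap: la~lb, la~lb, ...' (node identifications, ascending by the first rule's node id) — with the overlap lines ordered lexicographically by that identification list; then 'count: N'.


label-compatible node identifications between L(r1) and L(r3): 0~1, 0~2, 1~1, 1~2, 2~0
8 of the induced correspondences are critical overlaps of r1 and r3.
overlap: 0~1, 1~2
overlap: 0~1, 1~2, 2~0
overlap: 0~2, 1~1
overlap: 0~2, 1~1, 2~0
overlap: 1~1
overlap: 1~1, 2~0
overlap: 1~2
overlap: 1~2, 2~0
count: 8
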